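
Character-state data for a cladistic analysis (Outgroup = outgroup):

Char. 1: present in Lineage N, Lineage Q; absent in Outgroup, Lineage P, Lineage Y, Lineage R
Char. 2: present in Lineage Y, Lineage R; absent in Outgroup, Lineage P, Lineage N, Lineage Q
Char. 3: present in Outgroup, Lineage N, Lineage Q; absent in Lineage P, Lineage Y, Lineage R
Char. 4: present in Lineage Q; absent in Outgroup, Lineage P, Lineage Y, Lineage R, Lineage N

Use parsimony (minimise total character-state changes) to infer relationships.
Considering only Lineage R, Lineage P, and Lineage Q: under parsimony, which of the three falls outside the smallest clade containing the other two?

Lineage Q

Character polarity is set by the outgroup: the derived state is whichever differs from the outgroup's state, so for Char. 3 the derived state is 'absent', and for the remaining characters it is 'present'.
Only Lineage N and Lineage Q show the derived state 'present' for Char. 1, supporting them as a clade.
Char. 2: derived state 'present' in Lineage R and Lineage Y only — synapomorphy for {Lineage R, Lineage Y}.
Only Lineage P, Lineage R, and Lineage Y show the derived state 'absent' for Char. 3, supporting them as a clade.
Char. 4: derived state 'present' in Lineage Q only — an autapomorphy, so it tells us nothing about relationships among taxa.
Most parsimonious ingroup topology: ((Lineage P,(Lineage Y,Lineage R)),(Lineage N,Lineage Q)).
Lineage R and Lineage P share a more recent common ancestor with each other than either does with Lineage Q, so Lineage Q is the least closely related of the three.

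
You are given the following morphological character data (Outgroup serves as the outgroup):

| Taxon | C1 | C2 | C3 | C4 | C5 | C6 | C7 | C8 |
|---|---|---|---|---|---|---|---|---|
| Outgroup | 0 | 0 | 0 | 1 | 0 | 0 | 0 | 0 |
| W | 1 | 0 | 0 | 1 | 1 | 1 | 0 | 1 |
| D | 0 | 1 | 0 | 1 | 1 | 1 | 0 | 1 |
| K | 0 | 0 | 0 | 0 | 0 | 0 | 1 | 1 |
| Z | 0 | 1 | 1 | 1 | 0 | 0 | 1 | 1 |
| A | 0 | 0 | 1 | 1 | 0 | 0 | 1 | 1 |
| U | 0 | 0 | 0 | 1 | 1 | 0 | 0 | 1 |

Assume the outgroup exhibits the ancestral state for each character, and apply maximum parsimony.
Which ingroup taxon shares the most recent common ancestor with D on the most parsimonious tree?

Character polarity is set by the outgroup: the derived state is whichever differs from the outgroup's state, so for C4 the derived state is '0', and for the remaining characters it is '1'.
C1: derived state '1' in W only — an autapomorphy, so it tells us nothing about relationships among taxa.
C2 (state '1') occurs in D and Z but conflicts with the nesting implied by the other characters — most parsimoniously interpreted as homoplasy.
C3 (derived state '1') is shared by A and Z — a synapomorphy uniting that clade.
C4: derived state '0' in K only — an autapomorphy, so it tells us nothing about relationships among taxa.
C5 (derived state '1') is shared by D, U, and W — a synapomorphy uniting that clade.
C6 (derived state '1') is shared by D and W — a synapomorphy uniting that clade.
C7 (derived state '1') is shared by A, K, and Z — a synapomorphy uniting that clade.
All ingroup taxa share the derived state '1' for C8; it defines the ingroup but does not resolve relationships within it.
Most parsimonious ingroup topology: (((W,D),U),(K,(Z,A))).
D and W form a cherry on this tree, so they are sister taxa.

W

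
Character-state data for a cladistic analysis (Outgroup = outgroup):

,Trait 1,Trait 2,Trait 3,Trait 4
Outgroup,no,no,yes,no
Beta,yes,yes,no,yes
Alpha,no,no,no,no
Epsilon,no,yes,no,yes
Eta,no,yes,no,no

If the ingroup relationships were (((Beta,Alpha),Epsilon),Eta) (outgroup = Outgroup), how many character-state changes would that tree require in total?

6

Map each character onto (((Beta,Alpha),Epsilon),Eta) (rooted by Outgroup) and count the minimum state changes it requires (Fitch parsimony):
Trait 1: 1; Trait 2: 2; Trait 3: 1; Trait 4: 2.
Total tree length = 6.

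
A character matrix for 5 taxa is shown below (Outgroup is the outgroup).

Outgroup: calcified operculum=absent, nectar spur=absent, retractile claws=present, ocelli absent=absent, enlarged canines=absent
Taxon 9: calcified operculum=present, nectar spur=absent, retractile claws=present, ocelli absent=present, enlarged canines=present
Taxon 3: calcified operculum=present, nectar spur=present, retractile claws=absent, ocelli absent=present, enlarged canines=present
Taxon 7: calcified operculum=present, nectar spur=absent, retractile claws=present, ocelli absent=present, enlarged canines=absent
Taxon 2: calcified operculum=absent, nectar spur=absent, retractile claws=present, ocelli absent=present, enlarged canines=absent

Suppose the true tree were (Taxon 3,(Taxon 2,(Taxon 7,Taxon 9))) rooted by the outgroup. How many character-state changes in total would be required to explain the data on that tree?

Map each character onto (Taxon 3,(Taxon 2,(Taxon 7,Taxon 9))) (rooted by Outgroup) and count the minimum state changes it requires (Fitch parsimony):
calcified operculum: 2; nectar spur: 1; retractile claws: 1; ocelli absent: 1; enlarged canines: 2.
Total tree length = 7.

7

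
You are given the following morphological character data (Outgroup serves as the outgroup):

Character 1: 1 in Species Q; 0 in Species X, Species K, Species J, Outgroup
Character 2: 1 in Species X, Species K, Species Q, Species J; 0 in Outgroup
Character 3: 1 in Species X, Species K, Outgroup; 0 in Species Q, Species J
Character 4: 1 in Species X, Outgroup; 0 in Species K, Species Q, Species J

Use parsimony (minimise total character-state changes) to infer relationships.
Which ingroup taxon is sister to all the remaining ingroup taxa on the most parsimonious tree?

Character polarity is set by the outgroup: the derived state is whichever differs from the outgroup's state, so for Character 3, Character 4 the derived state is '0', and for the remaining characters it is '1'.
Character 1: derived state '1' in Species Q only — an autapomorphy, so it tells us nothing about relationships among taxa.
All ingroup taxa share the derived state '1' for Character 2; it defines the ingroup but does not resolve relationships within it.
Character 3: derived state '0' in Species J and Species Q only — synapomorphy for {Species J, Species Q}.
Character 4: derived state '0' in Species J, Species K, and Species Q only — synapomorphy for {Species J, Species K, Species Q}.
Most parsimonious ingroup topology: (((Species J,Species Q),Species K),Species X).
Species X is sister to the clade containing all other ingroup taxa, so it is the earliest-diverging (most basal) ingroup lineage.

Species X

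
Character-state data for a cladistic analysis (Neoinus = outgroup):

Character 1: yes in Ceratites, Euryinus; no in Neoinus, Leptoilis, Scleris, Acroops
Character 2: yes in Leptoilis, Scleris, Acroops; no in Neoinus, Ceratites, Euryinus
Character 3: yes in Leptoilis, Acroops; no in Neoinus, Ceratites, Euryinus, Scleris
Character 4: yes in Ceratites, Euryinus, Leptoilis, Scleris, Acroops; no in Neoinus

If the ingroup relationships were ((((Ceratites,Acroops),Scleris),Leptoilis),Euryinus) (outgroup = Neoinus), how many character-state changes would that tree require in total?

Map each character onto ((((Ceratites,Acroops),Scleris),Leptoilis),Euryinus) (rooted by Neoinus) and count the minimum state changes it requires (Fitch parsimony):
Character 1: 2; Character 2: 2; Character 3: 2; Character 4: 1.
Total tree length = 7.

7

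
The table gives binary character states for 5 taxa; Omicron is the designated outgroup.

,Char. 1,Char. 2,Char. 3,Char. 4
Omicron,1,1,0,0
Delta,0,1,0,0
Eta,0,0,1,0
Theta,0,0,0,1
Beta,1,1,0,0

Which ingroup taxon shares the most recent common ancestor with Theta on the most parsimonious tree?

Eta

Character polarity is set by the outgroup: the derived state is whichever differs from the outgroup's state, so for Char. 1, Char. 2 the derived state is '0', and for the remaining characters it is '1'.
Char. 1: derived state '0' in Delta, Eta, and Theta only — synapomorphy for {Delta, Eta, Theta}.
Only Eta and Theta show the derived state '0' for Char. 2, supporting them as a clade.
Char. 3 (derived state '1') is unique to Eta (autapomorphy; uninformative for grouping).
Char. 4: derived state '1' in Theta only — an autapomorphy, so it tells us nothing about relationships among taxa.
Most parsimonious ingroup topology: ((Delta,(Eta,Theta)),Beta).
Theta and Eta form a cherry on this tree, so they are sister taxa.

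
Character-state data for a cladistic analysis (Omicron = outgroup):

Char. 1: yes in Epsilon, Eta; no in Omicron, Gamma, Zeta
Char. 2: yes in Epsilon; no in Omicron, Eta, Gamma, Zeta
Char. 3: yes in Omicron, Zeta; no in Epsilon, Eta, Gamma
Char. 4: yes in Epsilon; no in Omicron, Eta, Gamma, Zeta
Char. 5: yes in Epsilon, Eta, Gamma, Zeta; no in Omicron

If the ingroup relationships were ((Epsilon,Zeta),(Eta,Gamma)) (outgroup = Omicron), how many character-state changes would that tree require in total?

Map each character onto ((Epsilon,Zeta),(Eta,Gamma)) (rooted by Omicron) and count the minimum state changes it requires (Fitch parsimony):
Char. 1: 2; Char. 2: 1; Char. 3: 2; Char. 4: 1; Char. 5: 1.
Total tree length = 7.

7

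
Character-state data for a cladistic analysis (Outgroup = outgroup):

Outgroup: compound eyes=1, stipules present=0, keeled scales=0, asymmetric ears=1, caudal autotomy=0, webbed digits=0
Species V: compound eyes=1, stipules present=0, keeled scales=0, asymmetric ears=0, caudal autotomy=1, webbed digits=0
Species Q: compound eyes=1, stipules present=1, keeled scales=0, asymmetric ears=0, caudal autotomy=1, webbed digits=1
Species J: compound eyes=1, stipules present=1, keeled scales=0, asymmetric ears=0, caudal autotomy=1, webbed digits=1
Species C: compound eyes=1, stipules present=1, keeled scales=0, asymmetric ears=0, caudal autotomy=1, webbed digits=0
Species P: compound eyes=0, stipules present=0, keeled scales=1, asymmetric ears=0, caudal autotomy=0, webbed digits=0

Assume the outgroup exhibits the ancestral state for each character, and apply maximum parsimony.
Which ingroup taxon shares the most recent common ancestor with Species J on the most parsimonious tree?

Character polarity is set by the outgroup: the derived state is whichever differs from the outgroup's state, so for compound eyes, asymmetric ears the derived state is '0', and for the remaining characters it is '1'.
compound eyes (derived state '0') is unique to Species P (autapomorphy; uninformative for grouping).
stipules present (derived state '1') is shared by Species C, Species J, and Species Q — a synapomorphy uniting that clade.
keeled scales (derived state '1') is unique to Species P (autapomorphy; uninformative for grouping).
asymmetric ears (derived state '0') is shared by all ingroup taxa — unites the whole ingroup.
Only Species C, Species J, Species Q, and Species V show the derived state '1' for caudal autotomy, supporting them as a clade.
Only Species J and Species Q show the derived state '1' for webbed digits, supporting them as a clade.
Most parsimonious ingroup topology: ((Species V,((Species Q,Species J),Species C)),Species P).
Species J and Species Q form a cherry on this tree, so they are sister taxa.

Species Q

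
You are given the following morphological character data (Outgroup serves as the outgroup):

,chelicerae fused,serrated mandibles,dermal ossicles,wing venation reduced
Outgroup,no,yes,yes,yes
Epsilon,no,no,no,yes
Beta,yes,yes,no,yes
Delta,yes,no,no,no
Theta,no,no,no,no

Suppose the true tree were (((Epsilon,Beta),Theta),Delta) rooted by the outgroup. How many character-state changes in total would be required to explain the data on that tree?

7

Map each character onto (((Epsilon,Beta),Theta),Delta) (rooted by Outgroup) and count the minimum state changes it requires (Fitch parsimony):
chelicerae fused: 2; serrated mandibles: 2; dermal ossicles: 1; wing venation reduced: 2.
Total tree length = 7.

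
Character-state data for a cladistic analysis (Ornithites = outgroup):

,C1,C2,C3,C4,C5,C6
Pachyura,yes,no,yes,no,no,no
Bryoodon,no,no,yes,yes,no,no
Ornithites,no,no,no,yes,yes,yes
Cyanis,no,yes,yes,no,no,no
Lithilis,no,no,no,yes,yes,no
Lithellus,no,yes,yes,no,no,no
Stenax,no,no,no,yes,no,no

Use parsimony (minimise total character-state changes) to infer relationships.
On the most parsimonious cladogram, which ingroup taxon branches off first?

Character polarity is set by the outgroup: the derived state is whichever differs from the outgroup's state, so for C4, C5, C6 the derived state is 'no', and for the remaining characters it is 'yes'.
C1: derived state 'yes' in Pachyura only — an autapomorphy, so it tells us nothing about relationships among taxa.
Only Cyanis and Lithellus show the derived state 'yes' for C2, supporting them as a clade.
C3 (derived state 'yes') is shared by Bryoodon, Cyanis, Lithellus, and Pachyura — a synapomorphy uniting that clade.
Only Cyanis, Lithellus, and Pachyura show the derived state 'no' for C4, supporting them as a clade.
Only Bryoodon, Cyanis, Lithellus, Pachyura, and Stenax show the derived state 'no' for C5, supporting them as a clade.
All ingroup taxa share the derived state 'no' for C6; it defines the ingroup but does not resolve relationships within it.
Most parsimonious ingroup topology: ((Stenax,(((Lithellus,Cyanis),Pachyura),Bryoodon)),Lithilis).
Lithilis is sister to the clade containing all other ingroup taxa, so it is the earliest-diverging (most basal) ingroup lineage.

Lithilis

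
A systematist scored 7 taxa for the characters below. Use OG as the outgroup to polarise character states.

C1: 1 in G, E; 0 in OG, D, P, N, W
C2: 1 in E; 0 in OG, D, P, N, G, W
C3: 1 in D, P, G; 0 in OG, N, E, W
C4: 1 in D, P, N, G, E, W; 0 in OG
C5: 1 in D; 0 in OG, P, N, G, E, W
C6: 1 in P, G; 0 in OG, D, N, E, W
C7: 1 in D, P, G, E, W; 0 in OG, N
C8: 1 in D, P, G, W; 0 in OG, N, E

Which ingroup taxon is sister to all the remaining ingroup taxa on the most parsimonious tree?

N

The outgroup has state '0' for every character, so '1' is the derived state throughout.
C1 groups E and G, which is incompatible with the clades supported by the remaining characters; treating it as convergent (homoplasy) costs fewer steps than any alternative tree.
C2: derived state '1' in E only — an autapomorphy, so it tells us nothing about relationships among taxa.
Only D, G, and P show the derived state '1' for C3, supporting them as a clade.
All ingroup taxa share the derived state '1' for C4; it defines the ingroup but does not resolve relationships within it.
C5: derived state '1' in D only — an autapomorphy, so it tells us nothing about relationships among taxa.
C6: derived state '1' in G and P only — synapomorphy for {G, P}.
C7: derived state '1' in D, E, G, P, and W only — synapomorphy for {D, E, G, P, W}.
C8: derived state '1' in D, G, P, and W only — synapomorphy for {D, G, P, W}.
Most parsimonious ingroup topology: ((((D,(P,G)),W),E),N).
N is sister to the clade containing all other ingroup taxa, so it is the earliest-diverging (most basal) ingroup lineage.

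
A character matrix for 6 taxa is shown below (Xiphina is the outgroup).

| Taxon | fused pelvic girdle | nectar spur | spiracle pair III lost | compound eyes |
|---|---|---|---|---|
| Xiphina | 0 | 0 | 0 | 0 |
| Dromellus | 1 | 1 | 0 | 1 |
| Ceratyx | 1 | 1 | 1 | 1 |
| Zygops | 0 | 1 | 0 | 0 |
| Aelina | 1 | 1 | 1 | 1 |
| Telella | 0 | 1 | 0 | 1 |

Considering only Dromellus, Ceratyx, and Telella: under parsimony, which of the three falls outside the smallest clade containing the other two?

The outgroup has state '0' for every character, so '1' is the derived state throughout.
Only Aelina, Ceratyx, and Dromellus show the derived state '1' for fused pelvic girdle, supporting them as a clade.
nectar spur (derived state '1') is shared by all ingroup taxa — unites the whole ingroup.
Only Aelina and Ceratyx show the derived state '1' for spiracle pair III lost, supporting them as a clade.
Only Aelina, Ceratyx, Dromellus, and Telella show the derived state '1' for compound eyes, supporting them as a clade.
Most parsimonious ingroup topology: (((Dromellus,(Ceratyx,Aelina)),Telella),Zygops).
Dromellus and Ceratyx share a more recent common ancestor with each other than either does with Telella, so Telella is the least closely related of the three.

Telella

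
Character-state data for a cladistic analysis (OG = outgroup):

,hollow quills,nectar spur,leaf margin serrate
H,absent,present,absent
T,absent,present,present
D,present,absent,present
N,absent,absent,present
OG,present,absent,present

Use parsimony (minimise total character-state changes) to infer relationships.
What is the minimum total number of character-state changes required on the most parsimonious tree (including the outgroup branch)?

3

Character polarity is set by the outgroup: the derived state is whichever differs from the outgroup's state, so for hollow quills, leaf margin serrate the derived state is 'absent', and for the remaining characters it is 'present'.
hollow quills (derived state 'absent') is shared by H, N, and T — a synapomorphy uniting that clade.
nectar spur: derived state 'present' in H and T only — synapomorphy for {H, T}.
leaf margin serrate: derived state 'absent' in H only — an autapomorphy, so it tells us nothing about relationships among taxa.
Most parsimonious ingroup topology: (D,(N,(H,T))).
Changes per character on this tree: hollow quills: 1; nectar spur: 1; leaf margin serrate: 1.
Total = 3.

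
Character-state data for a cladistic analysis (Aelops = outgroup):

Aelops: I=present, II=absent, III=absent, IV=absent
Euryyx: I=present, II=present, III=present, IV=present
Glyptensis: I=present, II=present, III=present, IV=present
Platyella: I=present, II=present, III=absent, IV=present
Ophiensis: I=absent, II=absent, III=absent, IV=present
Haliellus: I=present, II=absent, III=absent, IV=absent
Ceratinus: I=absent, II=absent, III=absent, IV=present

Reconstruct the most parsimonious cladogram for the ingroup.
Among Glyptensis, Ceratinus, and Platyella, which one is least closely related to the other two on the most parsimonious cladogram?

Ceratinus

Character polarity is set by the outgroup: the derived state is whichever differs from the outgroup's state, so for I the derived state is 'absent', and for the remaining characters it is 'present'.
Only Ceratinus and Ophiensis show the derived state 'absent' for I, supporting them as a clade.
II: derived state 'present' in Euryyx, Glyptensis, and Platyella only — synapomorphy for {Euryyx, Glyptensis, Platyella}.
Only Euryyx and Glyptensis show the derived state 'present' for III, supporting them as a clade.
Only Ceratinus, Euryyx, Glyptensis, Ophiensis, and Platyella show the derived state 'present' for IV, supporting them as a clade.
Most parsimonious ingroup topology: ((((Euryyx,Glyptensis),Platyella),(Ophiensis,Ceratinus)),Haliellus).
Glyptensis and Platyella share a more recent common ancestor with each other than either does with Ceratinus, so Ceratinus is the least closely related of the three.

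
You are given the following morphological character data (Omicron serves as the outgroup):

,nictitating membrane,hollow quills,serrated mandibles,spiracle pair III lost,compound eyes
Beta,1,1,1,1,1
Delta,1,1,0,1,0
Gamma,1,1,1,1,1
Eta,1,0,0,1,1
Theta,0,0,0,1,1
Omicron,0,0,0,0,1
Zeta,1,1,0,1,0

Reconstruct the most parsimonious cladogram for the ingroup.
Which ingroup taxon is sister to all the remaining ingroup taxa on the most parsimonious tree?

Character polarity is set by the outgroup: the derived state is whichever differs from the outgroup's state, so for compound eyes the derived state is '0', and for the remaining characters it is '1'.
nictitating membrane (derived state '1') is shared by Beta, Delta, Eta, Gamma, and Zeta — a synapomorphy uniting that clade.
hollow quills: derived state '1' in Beta, Delta, Gamma, and Zeta only — synapomorphy for {Beta, Delta, Gamma, Zeta}.
serrated mandibles: derived state '1' in Beta and Gamma only — synapomorphy for {Beta, Gamma}.
spiracle pair III lost (derived state '1') is shared by all ingroup taxa — unites the whole ingroup.
compound eyes (derived state '0') is shared by Delta and Zeta — a synapomorphy uniting that clade.
Most parsimonious ingroup topology: ((((Delta,Zeta),(Gamma,Beta)),Eta),Theta).
Theta is sister to the clade containing all other ingroup taxa, so it is the earliest-diverging (most basal) ingroup lineage.

Theta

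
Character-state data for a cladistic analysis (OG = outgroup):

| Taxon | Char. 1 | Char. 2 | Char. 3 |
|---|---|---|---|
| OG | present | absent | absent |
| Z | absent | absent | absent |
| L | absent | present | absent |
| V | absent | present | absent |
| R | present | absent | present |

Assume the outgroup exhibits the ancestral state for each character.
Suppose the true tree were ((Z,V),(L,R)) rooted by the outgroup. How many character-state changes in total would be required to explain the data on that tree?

Map each character onto ((Z,V),(L,R)) (rooted by OG) and count the minimum state changes it requires (Fitch parsimony):
Char. 1: 2; Char. 2: 2; Char. 3: 1.
Total tree length = 5.

5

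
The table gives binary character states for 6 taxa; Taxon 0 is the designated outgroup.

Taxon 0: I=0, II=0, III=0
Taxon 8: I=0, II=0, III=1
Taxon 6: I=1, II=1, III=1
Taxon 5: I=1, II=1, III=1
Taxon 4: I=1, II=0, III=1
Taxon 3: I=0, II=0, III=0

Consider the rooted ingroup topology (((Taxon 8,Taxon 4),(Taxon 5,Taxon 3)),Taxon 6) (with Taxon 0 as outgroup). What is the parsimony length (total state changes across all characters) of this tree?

Map each character onto (((Taxon 8,Taxon 4),(Taxon 5,Taxon 3)),Taxon 6) (rooted by Taxon 0) and count the minimum state changes it requires (Fitch parsimony):
I: 3; II: 2; III: 2.
Total tree length = 7.

7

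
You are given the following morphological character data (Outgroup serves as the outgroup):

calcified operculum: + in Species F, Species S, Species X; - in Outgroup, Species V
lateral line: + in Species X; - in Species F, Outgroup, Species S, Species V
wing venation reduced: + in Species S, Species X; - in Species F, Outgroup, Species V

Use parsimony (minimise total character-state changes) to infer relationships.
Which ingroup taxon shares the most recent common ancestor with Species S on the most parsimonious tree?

The outgroup has state '-' for every character, so '+' is the derived state throughout.
Only Species F, Species S, and Species X show the derived state '+' for calcified operculum, supporting them as a clade.
lateral line: derived state '+' in Species X only — an autapomorphy, so it tells us nothing about relationships among taxa.
Only Species S and Species X show the derived state '+' for wing venation reduced, supporting them as a clade.
Most parsimonious ingroup topology: ((Species F,(Species S,Species X)),Species V).
Species S and Species X form a cherry on this tree, so they are sister taxa.

Species X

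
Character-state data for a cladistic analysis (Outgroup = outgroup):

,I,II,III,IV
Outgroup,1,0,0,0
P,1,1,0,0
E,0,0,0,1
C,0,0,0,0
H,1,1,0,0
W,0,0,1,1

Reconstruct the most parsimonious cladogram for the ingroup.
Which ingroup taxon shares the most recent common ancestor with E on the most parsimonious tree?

Character polarity is set by the outgroup: the derived state is whichever differs from the outgroup's state, so for I the derived state is '0', and for the remaining characters it is '1'.
I: derived state '0' in C, E, and W only — synapomorphy for {C, E, W}.
II: derived state '1' in H and P only — synapomorphy for {H, P}.
III: derived state '1' in W only — an autapomorphy, so it tells us nothing about relationships among taxa.
IV: derived state '1' in E and W only — synapomorphy for {E, W}.
Most parsimonious ingroup topology: ((P,H),((E,W),C)).
E and W form a cherry on this tree, so they are sister taxa.

W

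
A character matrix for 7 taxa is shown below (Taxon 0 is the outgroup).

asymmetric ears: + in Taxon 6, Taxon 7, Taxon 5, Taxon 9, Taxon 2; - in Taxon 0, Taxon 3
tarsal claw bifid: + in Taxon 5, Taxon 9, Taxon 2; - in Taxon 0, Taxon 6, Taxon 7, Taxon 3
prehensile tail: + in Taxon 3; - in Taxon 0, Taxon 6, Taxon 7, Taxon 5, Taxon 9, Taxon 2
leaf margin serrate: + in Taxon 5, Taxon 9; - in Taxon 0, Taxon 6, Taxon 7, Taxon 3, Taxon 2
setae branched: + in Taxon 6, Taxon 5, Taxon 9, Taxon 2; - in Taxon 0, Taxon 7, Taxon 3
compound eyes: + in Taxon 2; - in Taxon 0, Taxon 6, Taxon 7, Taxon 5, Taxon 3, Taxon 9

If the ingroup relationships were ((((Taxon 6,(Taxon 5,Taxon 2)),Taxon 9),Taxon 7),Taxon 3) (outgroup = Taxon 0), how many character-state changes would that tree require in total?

Map each character onto ((((Taxon 6,(Taxon 5,Taxon 2)),Taxon 9),Taxon 7),Taxon 3) (rooted by Taxon 0) and count the minimum state changes it requires (Fitch parsimony):
asymmetric ears: 1; tarsal claw bifid: 2; prehensile tail: 1; leaf margin serrate: 2; setae branched: 1; compound eyes: 1.
Total tree length = 8.

8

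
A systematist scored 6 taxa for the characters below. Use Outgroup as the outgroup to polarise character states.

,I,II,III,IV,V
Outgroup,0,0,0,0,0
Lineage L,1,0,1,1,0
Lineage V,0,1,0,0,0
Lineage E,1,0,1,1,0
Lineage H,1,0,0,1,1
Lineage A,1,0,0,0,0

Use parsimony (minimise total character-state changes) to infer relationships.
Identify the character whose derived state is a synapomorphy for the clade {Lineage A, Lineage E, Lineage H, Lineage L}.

The outgroup has state '0' for every character, so '1' is the derived state throughout.
Only Lineage A, Lineage E, Lineage H, and Lineage L show the derived state '1' for I, supporting them as a clade.
II: derived state '1' in Lineage V only — an autapomorphy, so it tells us nothing about relationships among taxa.
III (derived state '1') is shared by Lineage E and Lineage L — a synapomorphy uniting that clade.
IV (derived state '1') is shared by Lineage E, Lineage H, and Lineage L — a synapomorphy uniting that clade.
V (derived state '1') is unique to Lineage H (autapomorphy; uninformative for grouping).
Most parsimonious ingroup topology: ((((Lineage L,Lineage E),Lineage H),Lineage A),Lineage V).
The clade {Lineage A, Lineage E, Lineage H, Lineage L} is supported by I: its derived state '1' occurs in exactly those taxa and in no other taxon (including the outgroup).

I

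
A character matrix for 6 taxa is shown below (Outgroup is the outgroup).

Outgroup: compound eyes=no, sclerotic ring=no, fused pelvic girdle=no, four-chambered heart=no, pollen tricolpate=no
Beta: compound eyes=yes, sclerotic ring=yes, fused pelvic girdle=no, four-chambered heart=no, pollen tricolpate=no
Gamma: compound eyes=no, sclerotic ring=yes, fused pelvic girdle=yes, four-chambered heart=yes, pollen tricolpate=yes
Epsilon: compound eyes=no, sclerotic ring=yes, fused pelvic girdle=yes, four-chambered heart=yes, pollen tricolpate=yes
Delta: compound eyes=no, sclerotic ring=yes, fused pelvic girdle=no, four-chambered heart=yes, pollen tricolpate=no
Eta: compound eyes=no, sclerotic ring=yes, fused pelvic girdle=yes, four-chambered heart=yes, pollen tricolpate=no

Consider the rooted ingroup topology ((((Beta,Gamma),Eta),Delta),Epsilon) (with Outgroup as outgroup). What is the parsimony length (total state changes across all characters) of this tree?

Map each character onto ((((Beta,Gamma),Eta),Delta),Epsilon) (rooted by Outgroup) and count the minimum state changes it requires (Fitch parsimony):
compound eyes: 1; sclerotic ring: 1; fused pelvic girdle: 3; four-chambered heart: 2; pollen tricolpate: 2.
Total tree length = 9.

9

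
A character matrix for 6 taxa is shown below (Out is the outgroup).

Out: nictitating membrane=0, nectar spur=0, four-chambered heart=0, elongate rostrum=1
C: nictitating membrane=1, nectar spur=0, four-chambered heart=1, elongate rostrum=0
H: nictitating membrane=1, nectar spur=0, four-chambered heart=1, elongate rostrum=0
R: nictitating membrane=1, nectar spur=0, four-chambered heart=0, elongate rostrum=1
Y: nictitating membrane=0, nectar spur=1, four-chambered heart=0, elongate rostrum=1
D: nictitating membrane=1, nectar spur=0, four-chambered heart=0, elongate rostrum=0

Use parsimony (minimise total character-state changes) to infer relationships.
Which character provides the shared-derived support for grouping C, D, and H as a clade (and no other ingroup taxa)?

Character polarity is set by the outgroup: the derived state is whichever differs from the outgroup's state, so for elongate rostrum the derived state is '0', and for the remaining characters it is '1'.
nictitating membrane (derived state '1') is shared by C, D, H, and R — a synapomorphy uniting that clade.
nectar spur: derived state '1' in Y only — an autapomorphy, so it tells us nothing about relationships among taxa.
four-chambered heart: derived state '1' in C and H only — synapomorphy for {C, H}.
Only C, D, and H show the derived state '0' for elongate rostrum, supporting them as a clade.
Most parsimonious ingroup topology: ((((C,H),D),R),Y).
The clade {C, D, H} is supported by elongate rostrum: its derived state '0' occurs in exactly those taxa and in no other taxon (including the outgroup).

elongate rostrum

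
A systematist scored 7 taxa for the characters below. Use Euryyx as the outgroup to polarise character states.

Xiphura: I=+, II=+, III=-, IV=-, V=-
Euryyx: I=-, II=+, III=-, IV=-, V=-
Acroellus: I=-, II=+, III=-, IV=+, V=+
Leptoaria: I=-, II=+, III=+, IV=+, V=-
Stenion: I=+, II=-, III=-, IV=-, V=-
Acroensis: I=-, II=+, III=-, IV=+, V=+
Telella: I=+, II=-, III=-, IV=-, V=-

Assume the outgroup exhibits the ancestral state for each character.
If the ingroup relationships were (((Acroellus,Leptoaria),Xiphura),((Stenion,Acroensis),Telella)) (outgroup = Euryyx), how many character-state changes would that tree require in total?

Map each character onto (((Acroellus,Leptoaria),Xiphura),((Stenion,Acroensis),Telella)) (rooted by Euryyx) and count the minimum state changes it requires (Fitch parsimony):
I: 3; II: 2; III: 1; IV: 2; V: 2.
Total tree length = 10.

10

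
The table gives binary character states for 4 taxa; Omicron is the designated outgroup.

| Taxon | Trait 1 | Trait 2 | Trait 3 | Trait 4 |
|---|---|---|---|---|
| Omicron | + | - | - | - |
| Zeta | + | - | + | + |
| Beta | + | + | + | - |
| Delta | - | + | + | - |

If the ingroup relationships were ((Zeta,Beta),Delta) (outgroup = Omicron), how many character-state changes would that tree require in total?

5

Map each character onto ((Zeta,Beta),Delta) (rooted by Omicron) and count the minimum state changes it requires (Fitch parsimony):
Trait 1: 1; Trait 2: 2; Trait 3: 1; Trait 4: 1.
Total tree length = 5.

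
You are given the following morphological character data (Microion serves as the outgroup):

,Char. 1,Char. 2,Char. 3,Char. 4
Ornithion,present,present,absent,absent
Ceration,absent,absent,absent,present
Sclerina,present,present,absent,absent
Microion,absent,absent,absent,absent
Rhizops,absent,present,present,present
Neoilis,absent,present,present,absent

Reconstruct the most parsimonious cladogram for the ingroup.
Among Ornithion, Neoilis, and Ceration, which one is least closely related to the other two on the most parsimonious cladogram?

The outgroup has state 'absent' for every character, so 'present' is the derived state throughout.
Only Ornithion and Sclerina show the derived state 'present' for Char. 1, supporting them as a clade.
Char. 2: derived state 'present' in Neoilis, Ornithion, Rhizops, and Sclerina only — synapomorphy for {Neoilis, Ornithion, Rhizops, Sclerina}.
Char. 3: derived state 'present' in Neoilis and Rhizops only — synapomorphy for {Neoilis, Rhizops}.
Char. 4 groups Ceration and Rhizops, which is incompatible with the clades supported by the remaining characters; treating it as convergent (homoplasy) costs fewer steps than any alternative tree.
Most parsimonious ingroup topology: (((Ornithion,Sclerina),(Rhizops,Neoilis)),Ceration).
Ornithion and Neoilis share a more recent common ancestor with each other than either does with Ceration, so Ceration is the least closely related of the three.

Ceration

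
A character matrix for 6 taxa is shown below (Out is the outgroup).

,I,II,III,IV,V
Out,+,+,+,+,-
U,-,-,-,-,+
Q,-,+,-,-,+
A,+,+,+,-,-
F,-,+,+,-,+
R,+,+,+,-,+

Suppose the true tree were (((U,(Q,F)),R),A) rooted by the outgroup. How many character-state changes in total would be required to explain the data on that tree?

Map each character onto (((U,(Q,F)),R),A) (rooted by Out) and count the minimum state changes it requires (Fitch parsimony):
I: 1; II: 1; III: 2; IV: 1; V: 1.
Total tree length = 6.

6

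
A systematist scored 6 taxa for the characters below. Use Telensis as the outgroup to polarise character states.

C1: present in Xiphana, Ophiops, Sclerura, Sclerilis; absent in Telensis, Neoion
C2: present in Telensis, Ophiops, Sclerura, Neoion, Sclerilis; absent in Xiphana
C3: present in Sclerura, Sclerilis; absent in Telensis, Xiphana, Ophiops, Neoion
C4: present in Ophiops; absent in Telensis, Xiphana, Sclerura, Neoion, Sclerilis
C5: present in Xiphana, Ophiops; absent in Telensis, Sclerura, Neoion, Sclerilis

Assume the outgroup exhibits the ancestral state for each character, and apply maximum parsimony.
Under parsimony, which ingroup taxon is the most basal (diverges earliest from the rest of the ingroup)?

Neoion

Character polarity is set by the outgroup: the derived state is whichever differs from the outgroup's state, so for C2 the derived state is 'absent', and for the remaining characters it is 'present'.
Only Ophiops, Sclerilis, Sclerura, and Xiphana show the derived state 'present' for C1, supporting them as a clade.
C2: derived state 'absent' in Xiphana only — an autapomorphy, so it tells us nothing about relationships among taxa.
Only Sclerilis and Sclerura show the derived state 'present' for C3, supporting them as a clade.
C4: derived state 'present' in Ophiops only — an autapomorphy, so it tells us nothing about relationships among taxa.
C5: derived state 'present' in Ophiops and Xiphana only — synapomorphy for {Ophiops, Xiphana}.
Most parsimonious ingroup topology: (((Xiphana,Ophiops),(Sclerura,Sclerilis)),Neoion).
Neoion is sister to the clade containing all other ingroup taxa, so it is the earliest-diverging (most basal) ingroup lineage.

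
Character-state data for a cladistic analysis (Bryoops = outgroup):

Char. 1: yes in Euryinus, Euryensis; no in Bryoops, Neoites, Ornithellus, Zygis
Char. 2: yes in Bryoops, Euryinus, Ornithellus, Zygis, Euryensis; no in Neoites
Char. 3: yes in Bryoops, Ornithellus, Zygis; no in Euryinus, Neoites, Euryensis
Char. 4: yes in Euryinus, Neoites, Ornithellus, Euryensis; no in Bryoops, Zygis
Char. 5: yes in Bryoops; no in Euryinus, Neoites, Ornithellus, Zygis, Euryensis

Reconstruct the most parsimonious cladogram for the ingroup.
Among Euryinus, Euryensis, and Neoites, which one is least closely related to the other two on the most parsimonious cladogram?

Neoites

Character polarity is set by the outgroup: the derived state is whichever differs from the outgroup's state, so for Char. 2, Char. 3, Char. 5 the derived state is 'no', and for the remaining characters it is 'yes'.
Char. 1 (derived state 'yes') is shared by Euryensis and Euryinus — a synapomorphy uniting that clade.
Char. 2 (derived state 'no') is unique to Neoites (autapomorphy; uninformative for grouping).
Only Euryensis, Euryinus, and Neoites show the derived state 'no' for Char. 3, supporting them as a clade.
Char. 4 (derived state 'yes') is shared by Euryensis, Euryinus, Neoites, and Ornithellus — a synapomorphy uniting that clade.
Char. 5 (derived state 'no') is shared by all ingroup taxa — unites the whole ingroup.
Most parsimonious ingroup topology: ((((Euryinus,Euryensis),Neoites),Ornithellus),Zygis).
Euryinus and Euryensis share a more recent common ancestor with each other than either does with Neoites, so Neoites is the least closely related of the three.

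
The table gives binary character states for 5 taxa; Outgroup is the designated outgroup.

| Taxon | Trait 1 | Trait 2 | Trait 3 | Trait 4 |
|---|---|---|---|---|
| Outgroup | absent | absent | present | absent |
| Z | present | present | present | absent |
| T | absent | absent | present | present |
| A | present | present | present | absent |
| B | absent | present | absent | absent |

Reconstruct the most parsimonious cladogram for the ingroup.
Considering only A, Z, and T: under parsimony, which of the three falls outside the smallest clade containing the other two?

Character polarity is set by the outgroup: the derived state is whichever differs from the outgroup's state, so for Trait 3 the derived state is 'absent', and for the remaining characters it is 'present'.
Only A and Z show the derived state 'present' for Trait 1, supporting them as a clade.
Trait 2: derived state 'present' in A, B, and Z only — synapomorphy for {A, B, Z}.
Trait 3 (derived state 'absent') is unique to B (autapomorphy; uninformative for grouping).
Trait 4: derived state 'present' in T only — an autapomorphy, so it tells us nothing about relationships among taxa.
Most parsimonious ingroup topology: (((Z,A),B),T).
Z and A share a more recent common ancestor with each other than either does with T, so T is the least closely related of the three.

T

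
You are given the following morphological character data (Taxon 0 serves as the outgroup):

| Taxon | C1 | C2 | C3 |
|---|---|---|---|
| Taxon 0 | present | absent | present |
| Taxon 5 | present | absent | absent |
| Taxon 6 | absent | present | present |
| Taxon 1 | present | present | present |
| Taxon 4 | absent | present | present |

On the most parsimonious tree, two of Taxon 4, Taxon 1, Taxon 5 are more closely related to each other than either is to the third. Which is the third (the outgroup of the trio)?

Character polarity is set by the outgroup: the derived state is whichever differs from the outgroup's state, so for C1, C3 the derived state is 'absent', and for the remaining characters it is 'present'.
C1 (derived state 'absent') is shared by Taxon 4 and Taxon 6 — a synapomorphy uniting that clade.
C2: derived state 'present' in Taxon 1, Taxon 4, and Taxon 6 only — synapomorphy for {Taxon 1, Taxon 4, Taxon 6}.
C3 (derived state 'absent') is unique to Taxon 5 (autapomorphy; uninformative for grouping).
Most parsimonious ingroup topology: (Taxon 5,((Taxon 6,Taxon 4),Taxon 1)).
Taxon 1 and Taxon 4 share a more recent common ancestor with each other than either does with Taxon 5, so Taxon 5 is the least closely related of the three.

Taxon 5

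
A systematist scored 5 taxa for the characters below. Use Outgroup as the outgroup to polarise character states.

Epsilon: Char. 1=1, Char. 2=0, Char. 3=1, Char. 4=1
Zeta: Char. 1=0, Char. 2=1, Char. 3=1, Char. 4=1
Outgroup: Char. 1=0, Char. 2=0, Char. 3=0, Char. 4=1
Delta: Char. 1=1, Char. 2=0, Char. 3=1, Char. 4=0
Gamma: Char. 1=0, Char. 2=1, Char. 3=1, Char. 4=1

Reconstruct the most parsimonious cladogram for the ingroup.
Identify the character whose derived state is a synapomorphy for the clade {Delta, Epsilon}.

Character polarity is set by the outgroup: the derived state is whichever differs from the outgroup's state, so for Char. 4 the derived state is '0', and for the remaining characters it is '1'.
Char. 1 (derived state '1') is shared by Delta and Epsilon — a synapomorphy uniting that clade.
Char. 2: derived state '1' in Gamma and Zeta only — synapomorphy for {Gamma, Zeta}.
Char. 3 (derived state '1') is shared by all ingroup taxa — unites the whole ingroup.
Char. 4: derived state '0' in Delta only — an autapomorphy, so it tells us nothing about relationships among taxa.
Most parsimonious ingroup topology: ((Delta,Epsilon),(Zeta,Gamma)).
The clade {Delta, Epsilon} is supported by Char. 1: its derived state '1' occurs in exactly those taxa and in no other taxon (including the outgroup).

Char. 1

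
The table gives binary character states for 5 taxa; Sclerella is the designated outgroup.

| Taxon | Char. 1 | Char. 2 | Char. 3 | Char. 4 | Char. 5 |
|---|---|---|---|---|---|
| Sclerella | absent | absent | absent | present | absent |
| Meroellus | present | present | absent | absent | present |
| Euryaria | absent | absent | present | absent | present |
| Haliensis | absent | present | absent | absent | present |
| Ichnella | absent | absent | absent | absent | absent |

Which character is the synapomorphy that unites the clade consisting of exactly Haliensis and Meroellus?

Char. 2

Character polarity is set by the outgroup: the derived state is whichever differs from the outgroup's state, so for Char. 4 the derived state is 'absent', and for the remaining characters it is 'present'.
Char. 1 (derived state 'present') is unique to Meroellus (autapomorphy; uninformative for grouping).
Only Haliensis and Meroellus show the derived state 'present' for Char. 2, supporting them as a clade.
Char. 3 (derived state 'present') is unique to Euryaria (autapomorphy; uninformative for grouping).
Char. 4 (derived state 'absent') is shared by all ingroup taxa — unites the whole ingroup.
Char. 5: derived state 'present' in Euryaria, Haliensis, and Meroellus only — synapomorphy for {Euryaria, Haliensis, Meroellus}.
Most parsimonious ingroup topology: (((Meroellus,Haliensis),Euryaria),Ichnella).
The clade {Haliensis, Meroellus} is supported by Char. 2: its derived state 'present' occurs in exactly those taxa and in no other taxon (including the outgroup).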